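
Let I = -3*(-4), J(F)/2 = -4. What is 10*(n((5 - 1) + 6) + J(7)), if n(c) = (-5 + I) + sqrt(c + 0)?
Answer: -10 + 10*sqrt(10) ≈ 21.623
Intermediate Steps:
J(F) = -8 (J(F) = 2*(-4) = -8)
I = 12
n(c) = 7 + sqrt(c) (n(c) = (-5 + 12) + sqrt(c + 0) = 7 + sqrt(c))
10*(n((5 - 1) + 6) + J(7)) = 10*((7 + sqrt((5 - 1) + 6)) - 8) = 10*((7 + sqrt(4 + 6)) - 8) = 10*((7 + sqrt(10)) - 8) = 10*(-1 + sqrt(10)) = -10 + 10*sqrt(10)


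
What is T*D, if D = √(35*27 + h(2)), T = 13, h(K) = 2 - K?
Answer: 39*√105 ≈ 399.63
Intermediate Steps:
D = 3*√105 (D = √(35*27 + (2 - 1*2)) = √(945 + (2 - 2)) = √(945 + 0) = √945 = 3*√105 ≈ 30.741)
T*D = 13*(3*√105) = 39*√105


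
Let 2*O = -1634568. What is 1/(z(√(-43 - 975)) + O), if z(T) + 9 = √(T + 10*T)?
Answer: -1/(817293 - √11*1018^(¼)*√I) ≈ -1.2236e-6 - 1.9832e-11*I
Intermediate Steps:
O = -817284 (O = (½)*(-1634568) = -817284)
z(T) = -9 + √11*√T (z(T) = -9 + √(T + 10*T) = -9 + √(11*T) = -9 + √11*√T)
1/(z(√(-43 - 975)) + O) = 1/((-9 + √11*√(√(-43 - 975))) - 817284) = 1/((-9 + √11*√(√(-1018))) - 817284) = 1/((-9 + √11*√(I*√1018)) - 817284) = 1/((-9 + √11*(1018^(¼)*√I)) - 817284) = 1/((-9 + √11*1018^(¼)*√I) - 817284) = 1/(-817293 + √11*1018^(¼)*√I)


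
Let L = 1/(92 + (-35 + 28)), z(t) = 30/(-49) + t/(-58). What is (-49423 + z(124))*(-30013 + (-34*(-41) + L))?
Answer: 170852189782474/120785 ≈ 1.4145e+9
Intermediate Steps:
z(t) = -30/49 - t/58 (z(t) = 30*(-1/49) + t*(-1/58) = -30/49 - t/58)
L = 1/85 (L = 1/(92 - 7) = 1/85 ≈ 0.011765)
(-49423 + z(124))*(-30013 + (-34*(-41) + L)) = (-49423 + (-30/49 - 1/58*124))*(-30013 + (-34*(-41) + 1/85)) = (-49423 + (-30/49 - 62/29))*(-30013 + (1394 + 1/85)) = (-49423 - 3908/1421)*(-30013 + 118491/85) = -70233991/1421*(-2432614/85) = 170852189782474/120785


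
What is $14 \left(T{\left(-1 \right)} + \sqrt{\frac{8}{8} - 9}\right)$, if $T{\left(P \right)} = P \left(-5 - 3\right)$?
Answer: $112 + 28 i \sqrt{2} \approx 112.0 + 39.598 i$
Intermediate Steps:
$T{\left(P \right)} = - 8 P$ ($T{\left(P \right)} = P \left(-8\right) = - 8 P$)
$14 \left(T{\left(-1 \right)} + \sqrt{\frac{8}{8} - 9}\right) = 14 \left(\left(-8\right) \left(-1\right) + \sqrt{\frac{8}{8} - 9}\right) = 14 \left(8 + \sqrt{8 \cdot \frac{1}{8} - 9}\right) = 14 \left(8 + \sqrt{1 - 9}\right) = 14 \left(8 + \sqrt{-8}\right) = 14 \left(8 + 2 i \sqrt{2}\right) = 112 + 28 i \sqrt{2}$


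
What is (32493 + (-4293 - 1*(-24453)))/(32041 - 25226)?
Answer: 52653/6815 ≈ 7.7260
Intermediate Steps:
(32493 + (-4293 - 1*(-24453)))/(32041 - 25226) = (32493 + (-4293 + 24453))/6815 = (32493 + 20160)*(1/6815) = 52653*(1/6815) = 52653/6815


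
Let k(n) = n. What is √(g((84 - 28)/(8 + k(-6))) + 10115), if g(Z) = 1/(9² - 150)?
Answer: √48157446/69 ≈ 100.57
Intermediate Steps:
g(Z) = -1/69 (g(Z) = 1/(81 - 150) = 1/(-69) = -1/69)
√(g((84 - 28)/(8 + k(-6))) + 10115) = √(-1/69 + 10115) = √(697934/69) = √48157446/69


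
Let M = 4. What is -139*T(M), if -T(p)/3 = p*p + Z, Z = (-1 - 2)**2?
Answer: 10425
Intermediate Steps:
Z = 9 (Z = (-3)**2 = 9)
T(p) = -27 - 3*p**2 (T(p) = -3*(p*p + 9) = -3*(p**2 + 9) = -3*(9 + p**2) = -27 - 3*p**2)
-139*T(M) = -139*(-27 - 3*4**2) = -139*(-27 - 3*16) = -139*(-27 - 48) = -139*(-75) = 10425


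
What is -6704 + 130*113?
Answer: 7986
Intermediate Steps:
-6704 + 130*113 = -6704 + 14690 = 7986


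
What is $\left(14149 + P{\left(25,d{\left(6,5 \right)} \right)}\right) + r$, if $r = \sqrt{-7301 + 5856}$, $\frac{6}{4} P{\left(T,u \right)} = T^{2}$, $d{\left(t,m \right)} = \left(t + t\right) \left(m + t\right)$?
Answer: $\frac{43697}{3} + 17 i \sqrt{5} \approx 14566.0 + 38.013 i$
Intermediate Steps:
$d{\left(t,m \right)} = 2 t \left(m + t\right)$
$P{\left(T,u \right)} = \frac{2 T^{2}}{3}$
$r = 17 i \sqrt{5}$ ($r = \sqrt{-1445} = 17 i \sqrt{5} \approx 38.013 i$)
$\left(14149 + P{\left(25,d{\left(6,5 \right)} \right)}\right) + r = \left(14149 + \frac{2 \cdot 25^{2}}{3}\right) + 17 i \sqrt{5} = \left(14149 + \frac{2}{3} \cdot 625\right) + 17 i \sqrt{5} = \left(14149 + \frac{1250}{3}\right) + 17 i \sqrt{5} = \frac{43697}{3} + 17 i \sqrt{5}$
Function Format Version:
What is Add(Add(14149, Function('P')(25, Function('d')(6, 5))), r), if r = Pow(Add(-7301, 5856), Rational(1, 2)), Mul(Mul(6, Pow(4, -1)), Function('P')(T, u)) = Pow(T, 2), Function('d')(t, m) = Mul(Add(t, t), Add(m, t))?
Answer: Add(Rational(43697, 3), Mul(17, I, Pow(5, Rational(1, 2)))) ≈ Add(14566., Mul(38.013, I))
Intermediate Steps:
Function('d')(t, m) = Mul(2, t, Add(m, t)) (Function('d')(t, m) = Mul(Mul(2, t), Add(m, t)) = Mul(2, t, Add(m, t)))
Function('P')(T, u) = Mul(Rational(2, 3), Pow(T, 2))
r = Mul(17, I, Pow(5, Rational(1, 2))) (r = Pow(-1445, Rational(1, 2)) = Mul(17, I, Pow(5, Rational(1, 2))) ≈ Mul(38.013, I))
Add(Add(14149, Function('P')(25, Function('d')(6, 5))), r) = Add(Add(14149, Mul(Rational(2, 3), Pow(25, 2))), Mul(17, I, Pow(5, Rational(1, 2)))) = Add(Add(14149, Mul(Rational(2, 3), 625)), Mul(17, I, Pow(5, Rational(1, 2)))) = Add(Add(14149, Rational(1250, 3)), Mul(17, I, Pow(5, Rational(1, 2)))) = Add(Rational(43697, 3), Mul(17, I, Pow(5, Rational(1, 2))))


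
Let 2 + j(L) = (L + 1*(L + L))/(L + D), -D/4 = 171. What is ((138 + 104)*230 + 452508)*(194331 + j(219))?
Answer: 15306414498368/155 ≈ 9.8751e+10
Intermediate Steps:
D = -684 (D = -4*171 = -684)
j(L) = -2 + 3*L/(-684 + L) (j(L) = -2 + (L + 1*(L + L))/(L - 684) = -2 + (L + 1*(2*L))/(-684 + L) = -2 + (L + 2*L)/(-684 + L) = -2 + (3*L)/(-684 + L) = -2 + 3*L/(-684 + L))
((138 + 104)*230 + 452508)*(194331 + j(219)) = ((138 + 104)*230 + 452508)*(194331 + (1368 + 219)/(-684 + 219)) = (242*230 + 452508)*(194331 + 1587/(-465)) = (55660 + 452508)*(194331 - 1/465*1587) = 508168*(194331 - 529/155) = 508168*(30120776/155) = 15306414498368/155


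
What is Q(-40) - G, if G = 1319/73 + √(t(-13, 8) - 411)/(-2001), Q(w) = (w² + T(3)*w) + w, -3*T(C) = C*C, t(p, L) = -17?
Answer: 121321/73 + 2*I*√107/2001 ≈ 1661.9 + 0.010339*I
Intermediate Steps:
T(C) = -C²/3 (T(C) = -C*C/3 = -C²/3)
Q(w) = w² - 2*w (Q(w) = (w² + (-⅓*3²)*w) + w = (w² + (-⅓*9)*w) + w = (w² - 3*w) + w = w² - 2*w)
G = 1319/73 - 2*I*√107/2001 (G = 1319/73 + √(-17 - 411)/(-2001) = 1319*(1/73) + √(-428)*(-1/2001) = 1319/73 + (2*I*√107)*(-1/2001) = 1319/73 - 2*I*√107/2001 ≈ 18.068 - 0.010339*I)
Q(-40) - G = -40*(-2 - 40) - (1319/73 - 2*I*√107/2001) = -40*(-42) + (-1319/73 + 2*I*√107/2001) = 1680 + (-1319/73 + 2*I*√107/2001) = 121321/73 + 2*I*√107/2001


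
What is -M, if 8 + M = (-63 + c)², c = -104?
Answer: -27881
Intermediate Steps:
M = 27881 (M = -8 + (-63 - 104)² = -8 + (-167)² = -8 + 27889 = 27881)
-M = -1*27881 = -27881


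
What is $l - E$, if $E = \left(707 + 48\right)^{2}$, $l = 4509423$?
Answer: $3939398$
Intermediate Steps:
$E = 570025$ ($E = 755^{2} = 570025$)
$l - E = 4509423 - 570025 = 3939398$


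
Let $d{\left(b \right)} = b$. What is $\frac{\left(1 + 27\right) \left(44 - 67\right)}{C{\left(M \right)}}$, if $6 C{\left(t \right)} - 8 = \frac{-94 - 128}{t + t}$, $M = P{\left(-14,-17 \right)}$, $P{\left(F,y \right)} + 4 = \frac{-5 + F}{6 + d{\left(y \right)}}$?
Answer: $- \frac{13800}{203} \approx -67.98$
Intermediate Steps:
$P{\left(F,y \right)} = -4 + \frac{-5 + F}{6 + y}$
$M = - \frac{25}{11}$ ($M = \frac{-29 - 14 - -68}{6 - 17} = \frac{-29 - 14 + 68}{-11} = \left(- \frac{1}{11}\right) 25 = - \frac{25}{11} \approx -2.2727$)
$C{\left(t \right)} = \frac{4}{3} - \frac{37}{2 t}$ ($C{\left(t \right)} = \frac{4}{3} + \frac{\left(-94 - 128\right) \frac{1}{t + t}}{6} = \frac{4}{3} + \frac{\left(-222\right) \frac{1}{2 t}}{6} = \frac{4}{3} + \frac{\left(-111\right) \frac{1}{t}}{6} = \frac{4}{3} - \frac{37}{2 t}$)
$\frac{\left(1 + 27\right) \left(44 - 67\right)}{C{\left(M \right)}} = \frac{\left(1 + 27\right) \left(44 - 67\right)}{\frac{1}{6} \frac{1}{- \frac{25}{11}} \left(-111 + 8 \left(- \frac{25}{11}\right)\right)} = \frac{28 \left(44 - 67\right)}{\frac{1}{6} \left(- \frac{11}{25}\right) \left(-111 - \frac{200}{11}\right)} = \frac{28 \left(-23\right)}{\frac{1}{6} \left(- \frac{11}{25}\right) \left(- \frac{1421}{11}\right)} = - \frac{644}{\frac{1421}{150}} = \left(-644\right) \frac{150}{1421} = - \frac{13800}{203}$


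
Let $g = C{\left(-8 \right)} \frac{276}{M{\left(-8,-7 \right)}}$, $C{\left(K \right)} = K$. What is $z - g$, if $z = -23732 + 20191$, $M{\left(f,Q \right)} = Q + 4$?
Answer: $-4277$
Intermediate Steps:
$M{\left(f,Q \right)} = 4 + Q$
$z = -3541$
$g = 736$ ($g = - 8 \frac{276}{4 - 7} = - 8 \frac{276}{-3} = - 8 \cdot 276 \left(- \frac{1}{3}\right) = \left(-8\right) \left(-92\right) = 736$)
$z - g = -3541 - 736 = -4277$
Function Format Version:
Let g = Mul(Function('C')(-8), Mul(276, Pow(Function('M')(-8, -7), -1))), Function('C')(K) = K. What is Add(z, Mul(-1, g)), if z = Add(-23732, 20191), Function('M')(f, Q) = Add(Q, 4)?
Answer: -4277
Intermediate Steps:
Function('M')(f, Q) = Add(4, Q)
z = -3541
g = 736 (g = Mul(-8, Mul(276, Pow(Add(4, -7), -1))) = Mul(-8, Mul(276, Pow(-3, -1))) = Mul(-8, Mul(276, Rational(-1, 3))) = Mul(-8, -92) = 736)
Add(z, Mul(-1, g)) = Add(-3541, Mul(-1, 736)) = Add(-3541, -736) = -4277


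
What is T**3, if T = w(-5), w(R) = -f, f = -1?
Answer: 1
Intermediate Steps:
w(R) = 1 (w(R) = -1*(-1) = 1)
T = 1
T**3 = 1**3 = 1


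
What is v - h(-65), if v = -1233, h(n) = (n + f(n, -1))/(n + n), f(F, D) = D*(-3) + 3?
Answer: -160349/130 ≈ -1233.5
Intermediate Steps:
f(F, D) = 3 - 3*D (f(F, D) = -3*D + 3 = 3 - 3*D)
h(n) = (6 + n)/(2*n) (h(n) = (n + (3 - 3*(-1)))/(n + n) = (n + (3 + 3))/((2*n)) = (n + 6)*(1/(2*n)) = (6 + n)*(1/(2*n)) = (6 + n)/(2*n))
v - h(-65) = -1233 - (6 - 65)/(2*(-65)) = -1233 - (-1)*(-59)/(2*65) = -1233 - 1*59/130 = -1233 - 59/130 = -160349/130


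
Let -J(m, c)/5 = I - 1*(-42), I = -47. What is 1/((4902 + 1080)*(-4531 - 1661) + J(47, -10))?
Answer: -1/37040519 ≈ -2.6997e-8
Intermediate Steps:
J(m, c) = 25 (J(m, c) = -5*(-47 - 1*(-42)) = -5*(-47 + 42) = -5*(-5) = 25)
1/((4902 + 1080)*(-4531 - 1661) + J(47, -10)) = 1/((4902 + 1080)*(-4531 - 1661) + 25) = 1/(5982*(-6192) + 25) = 1/(-37040544 + 25) = 1/(-37040519) = -1/37040519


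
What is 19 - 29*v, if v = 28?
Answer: -793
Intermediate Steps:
19 - 29*v = 19 - 29*28 = 19 - 812 = -793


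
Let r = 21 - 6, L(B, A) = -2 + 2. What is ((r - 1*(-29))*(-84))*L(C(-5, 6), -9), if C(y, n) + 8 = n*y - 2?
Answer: 0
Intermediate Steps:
C(y, n) = -10 + n*y (C(y, n) = -8 + (n*y - 2) = -8 + (-2 + n*y) = -10 + n*y)
L(B, A) = 0
r = 15
((r - 1*(-29))*(-84))*L(C(-5, 6), -9) = ((15 - 1*(-29))*(-84))*0 = ((15 + 29)*(-84))*0 = (44*(-84))*0 = -3696*0 = 0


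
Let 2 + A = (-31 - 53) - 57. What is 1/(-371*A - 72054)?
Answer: -1/19001 ≈ -5.2629e-5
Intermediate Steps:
A = -143 (A = -2 + ((-31 - 53) - 57) = -2 + (-84 - 57) = -2 - 141 = -143)
1/(-371*A - 72054) = 1/(-371*(-143) - 72054) = 1/(53053 - 72054) = 1/(-19001) = -1/19001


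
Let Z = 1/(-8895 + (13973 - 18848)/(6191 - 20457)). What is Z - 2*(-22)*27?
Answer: 150746725394/126891195 ≈ 1188.0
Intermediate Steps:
Z = -14266/126891195 (Z = 1/(-8895 - 4875/(-14266)) = 1/(-8895 - 4875*(-1/14266)) = 1/(-8895 + 4875/14266) = 1/(-126891195/14266) = -14266/126891195 ≈ -0.00011243)
Z - 2*(-22)*27 = -14266/126891195 - 2*(-22)*27 = -14266/126891195 + 44*27 = -14266/126891195 + 1188 = 150746725394/126891195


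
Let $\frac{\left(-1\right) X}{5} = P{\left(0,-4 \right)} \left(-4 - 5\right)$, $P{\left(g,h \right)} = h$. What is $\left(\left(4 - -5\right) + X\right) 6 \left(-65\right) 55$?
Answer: $3667950$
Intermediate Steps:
$X = -180$ ($X = - 5 \left(- 4 \left(-4 - 5\right)\right) = - 5 \left(\left(-4\right) \left(-9\right)\right) = \left(-5\right) 36 = -180$)
$\left(\left(4 - -5\right) + X\right) 6 \left(-65\right) 55 = \left(\left(4 - -5\right) - 180\right) 6 \left(-65\right) 55 = \left(\left(4 + 5\right) - 180\right) 6 \left(-65\right) 55 = \left(9 - 180\right) 6 \left(-65\right) 55 = \left(-171\right) 6 \left(-65\right) 55 = \left(-1026\right) \left(-65\right) 55 = 66690 \cdot 55 = 3667950$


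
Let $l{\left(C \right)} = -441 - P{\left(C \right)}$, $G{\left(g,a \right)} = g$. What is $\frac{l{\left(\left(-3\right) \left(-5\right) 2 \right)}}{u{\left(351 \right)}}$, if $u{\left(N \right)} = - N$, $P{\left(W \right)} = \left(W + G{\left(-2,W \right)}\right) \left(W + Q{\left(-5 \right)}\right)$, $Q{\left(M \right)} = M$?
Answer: $\frac{1141}{351} \approx 3.2507$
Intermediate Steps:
$P{\left(W \right)} = \left(-5 + W\right) \left(-2 + W\right)$ ($P{\left(W \right)} = \left(W - 2\right) \left(W - 5\right) = \left(-2 + W\right) \left(-5 + W\right) = \left(-5 + W\right) \left(-2 + W\right)$)
$l{\left(C \right)} = -451 - C^{2} + 7 C$ ($l{\left(C \right)} = -441 - \left(10 + C^{2} - 7 C\right) = -451 - C^{2} + 7 C$)
$\frac{l{\left(\left(-3\right) \left(-5\right) 2 \right)}}{u{\left(351 \right)}} = \frac{-451 - \left(\left(-3\right) \left(-5\right) 2\right)^{2} + 7 \left(-3\right) \left(-5\right) 2}{\left(-1\right) 351} = \frac{-451 - \left(15 \cdot 2\right)^{2} + 7 \cdot 15 \cdot 2}{-351} = \left(-451 - 30^{2} + 7 \cdot 30\right) \left(- \frac{1}{351}\right) = \left(-451 - 900 + 210\right) \left(- \frac{1}{351}\right) = \left(-1141\right) \left(- \frac{1}{351}\right) = \frac{1141}{351}$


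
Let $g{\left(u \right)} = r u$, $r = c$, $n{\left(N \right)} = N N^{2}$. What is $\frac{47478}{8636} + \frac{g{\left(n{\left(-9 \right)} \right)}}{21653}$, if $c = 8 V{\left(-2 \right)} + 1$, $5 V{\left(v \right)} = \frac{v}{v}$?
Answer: $\frac{2529181149}{467488270} \approx 5.4101$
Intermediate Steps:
$V{\left(v \right)} = \frac{1}{5}$ ($V{\left(v \right)} = \frac{v \frac{1}{v}}{5} = \frac{1}{5} \cdot 1 = \frac{1}{5}$)
$n{\left(N \right)} = N^{3}$
$c = \frac{13}{5}$ ($c = 8 \cdot \frac{1}{5} + 1 = \frac{8}{5} + 1 = \frac{13}{5} \approx 2.6$)
$r = \frac{13}{5} \approx 2.6$
$g{\left(u \right)} = \frac{13 u}{5}$
$\frac{47478}{8636} + \frac{g{\left(n{\left(-9 \right)} \right)}}{21653} = \frac{47478}{8636} + \frac{\frac{13}{5} \left(-9\right)^{3}}{21653} = 47478 \cdot \frac{1}{8636} + \frac{13}{5} \left(-729\right) \frac{1}{21653} = \frac{23739}{4318} - \frac{9477}{108265} = \frac{2529181149}{467488270}$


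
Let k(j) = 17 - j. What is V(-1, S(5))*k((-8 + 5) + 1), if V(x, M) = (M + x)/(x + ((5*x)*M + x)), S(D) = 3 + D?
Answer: -19/6 ≈ -3.1667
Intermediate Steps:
V(x, M) = (M + x)/(2*x + 5*M*x) (V(x, M) = (M + x)/(x + (5*M*x + x)) = (M + x)/(x + (x + 5*M*x)) = (M + x)/(2*x + 5*M*x))
V(-1, S(5))*k((-8 + 5) + 1) = (((3 + 5) - 1)/((-1)*(2 + 5*(3 + 5))))*(17 - ((-8 + 5) + 1)) = (-(8 - 1)/(2 + 5*8))*(17 - (-3 + 1)) = (-1*7/(2 + 40))*(17 - 1*(-2)) = (-1*7/42)*(17 + 2) = -1*1/42*7*19 = -⅙*19 = -19/6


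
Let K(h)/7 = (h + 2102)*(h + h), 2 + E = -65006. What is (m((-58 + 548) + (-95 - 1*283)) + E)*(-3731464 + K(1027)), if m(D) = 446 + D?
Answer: -2659032856100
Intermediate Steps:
E = -65008 (E = -2 - 65006 = -65008)
K(h) = 14*h*(2102 + h) (K(h) = 7*((h + 2102)*(h + h)) = 7*((2102 + h)*(2*h)) = 7*(2*h*(2102 + h)) = 14*h*(2102 + h))
(m((-58 + 548) + (-95 - 1*283)) + E)*(-3731464 + K(1027)) = ((446 + ((-58 + 548) + (-95 - 1*283))) - 65008)*(-3731464 + 14*1027*(2102 + 1027)) = ((446 + (490 + (-95 - 283))) - 65008)*(-3731464 + 14*1027*3129) = ((446 + (490 - 378)) - 65008)*(-3731464 + 44988762) = ((446 + 112) - 65008)*41257298 = (558 - 65008)*41257298 = -64450*41257298 = -2659032856100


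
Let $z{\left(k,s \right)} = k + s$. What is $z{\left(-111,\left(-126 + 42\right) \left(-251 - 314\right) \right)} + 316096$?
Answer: $363445$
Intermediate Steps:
$z{\left(-111,\left(-126 + 42\right) \left(-251 - 314\right) \right)} + 316096 = \left(-111 + \left(-126 + 42\right) \left(-251 - 314\right)\right) + 316096 = \left(-111 - -47460\right) + 316096 = \left(-111 + 47460\right) + 316096 = 47349 + 316096 = 363445$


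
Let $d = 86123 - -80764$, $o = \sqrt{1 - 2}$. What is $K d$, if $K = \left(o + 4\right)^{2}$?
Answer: $2503305 + 1335096 i \approx 2.5033 \cdot 10^{6} + 1.3351 \cdot 10^{6} i$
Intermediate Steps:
$o = i$ ($o = \sqrt{-1} = i \approx 1.0 i$)
$K = \left(4 + i\right)^{2}$ ($K = \left(i + 4\right)^{2} = \left(4 + i\right)^{2} \approx 15.0 + 8.0 i$)
$d = 166887$ ($d = 86123 + 80764 = 166887$)
$K d = \left(4 + i\right)^{2} \cdot 166887 = 166887 \left(4 + i\right)^{2}$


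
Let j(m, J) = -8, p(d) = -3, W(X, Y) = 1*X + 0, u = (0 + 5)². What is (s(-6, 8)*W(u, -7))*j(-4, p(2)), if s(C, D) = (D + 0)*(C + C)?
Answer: 19200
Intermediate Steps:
u = 25 (u = 5² = 25)
W(X, Y) = X (W(X, Y) = X + 0 = X)
s(C, D) = 2*C*D (s(C, D) = D*(2*C) = 2*C*D)
(s(-6, 8)*W(u, -7))*j(-4, p(2)) = ((2*(-6)*8)*25)*(-8) = -96*25*(-8) = -2400*(-8) = 19200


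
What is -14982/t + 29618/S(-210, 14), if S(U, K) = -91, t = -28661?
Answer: -847518136/2608151 ≈ -324.95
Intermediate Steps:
-14982/t + 29618/S(-210, 14) = -14982/(-28661) + 29618/(-91) = -14982*(-1/28661) + 29618*(-1/91) = 14982/28661 - 29618/91 = -847518136/2608151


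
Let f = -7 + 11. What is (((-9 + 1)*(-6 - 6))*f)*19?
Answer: 7296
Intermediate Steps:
f = 4
(((-9 + 1)*(-6 - 6))*f)*19 = (((-9 + 1)*(-6 - 6))*4)*19 = (-8*(-12)*4)*19 = (96*4)*19 = 384*19 = 7296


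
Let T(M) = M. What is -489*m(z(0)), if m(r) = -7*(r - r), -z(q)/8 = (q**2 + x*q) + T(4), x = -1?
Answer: 0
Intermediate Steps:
z(q) = -32 - 8*q**2 + 8*q (z(q) = -8*((q**2 - q) + 4) = -8*(4 + q**2 - q) = -32 - 8*q**2 + 8*q)
m(r) = 0 (m(r) = -7*0 = 0)
-489*m(z(0)) = -489*0 = 0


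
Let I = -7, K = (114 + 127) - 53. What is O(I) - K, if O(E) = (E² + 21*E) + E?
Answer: -293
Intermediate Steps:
K = 188 (K = 241 - 53 = 188)
O(E) = E² + 22*E
O(I) - K = -7*(22 - 7) - 1*188 = -7*15 - 188 = -105 - 188 = -293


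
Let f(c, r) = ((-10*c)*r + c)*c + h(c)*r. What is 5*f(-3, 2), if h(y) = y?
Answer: -885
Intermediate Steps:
f(c, r) = c*r + c*(c - 10*c*r) (f(c, r) = ((-10*c)*r + c)*c + c*r = (-10*c*r + c)*c + c*r = (c - 10*c*r)*c + c*r = c*(c - 10*c*r) + c*r = c*r + c*(c - 10*c*r))
5*f(-3, 2) = 5*(-3*(-3 + 2 - 10*(-3)*2)) = 5*(-3*(-3 + 2 + 60)) = 5*(-3*59) = 5*(-177) = -885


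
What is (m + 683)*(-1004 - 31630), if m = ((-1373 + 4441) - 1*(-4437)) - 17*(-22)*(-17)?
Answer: -59720220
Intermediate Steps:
m = 1147 (m = (3068 + 4437) + 374*(-17) = 7505 - 6358 = 1147)
(m + 683)*(-1004 - 31630) = (1147 + 683)*(-1004 - 31630) = 1830*(-32634) = -59720220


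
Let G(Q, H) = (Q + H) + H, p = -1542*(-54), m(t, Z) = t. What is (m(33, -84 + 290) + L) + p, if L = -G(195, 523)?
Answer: 82060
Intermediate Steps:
p = 83268
G(Q, H) = Q + 2*H (G(Q, H) = (H + Q) + H = Q + 2*H)
L = -1241 (L = -(195 + 2*523) = -(195 + 1046) = -1*1241 = -1241)
(m(33, -84 + 290) + L) + p = (33 - 1241) + 83268 = -1208 + 83268 = 82060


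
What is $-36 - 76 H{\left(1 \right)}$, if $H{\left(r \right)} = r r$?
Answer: $-112$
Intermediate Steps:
$H{\left(r \right)} = r^{2}$
$-36 - 76 H{\left(1 \right)} = -36 - 76 \cdot 1^{2} = -36 - 76 = -112$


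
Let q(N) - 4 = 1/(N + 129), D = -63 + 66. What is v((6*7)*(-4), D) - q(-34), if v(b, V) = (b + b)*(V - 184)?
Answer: 5777139/95 ≈ 60812.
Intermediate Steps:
D = 3
v(b, V) = 2*b*(-184 + V) (v(b, V) = (2*b)*(-184 + V) = 2*b*(-184 + V))
q(N) = 4 + 1/(129 + N) (q(N) = 4 + 1/(N + 129) = 4 + 1/(129 + N))
v((6*7)*(-4), D) - q(-34) = 2*((6*7)*(-4))*(-184 + 3) - (517 + 4*(-34))/(129 - 34) = 2*(42*(-4))*(-181) - (517 - 136)/95 = 2*(-168)*(-181) - 381/95 = 60816 - 1*381/95 = 60816 - 381/95 = 5777139/95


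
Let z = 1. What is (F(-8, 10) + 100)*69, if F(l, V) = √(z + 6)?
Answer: 6900 + 69*√7 ≈ 7082.6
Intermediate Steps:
F(l, V) = √7 (F(l, V) = √(1 + 6) = √7)
(F(-8, 10) + 100)*69 = (√7 + 100)*69 = (100 + √7)*69 = 6900 + 69*√7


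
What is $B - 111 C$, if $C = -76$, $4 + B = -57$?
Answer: $8375$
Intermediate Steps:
$B = -61$ ($B = -4 - 57 = -61$)
$B - 111 C = -61 - -8436 = -61 + 8436 = 8375$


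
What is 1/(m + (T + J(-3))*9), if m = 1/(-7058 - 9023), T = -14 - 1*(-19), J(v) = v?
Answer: 16081/289457 ≈ 0.055556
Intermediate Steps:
T = 5 (T = -14 + 19 = 5)
m = -1/16081 (m = 1/(-16081) = -1/16081 ≈ -6.2185e-5)
1/(m + (T + J(-3))*9) = 1/(-1/16081 + (5 - 3)*9) = 1/(-1/16081 + 2*9) = 1/(-1/16081 + 18) = 1/(289457/16081) = 16081/289457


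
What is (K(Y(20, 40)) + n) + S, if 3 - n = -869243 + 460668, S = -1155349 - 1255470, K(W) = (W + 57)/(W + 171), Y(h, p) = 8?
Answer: -358401074/179 ≈ -2.0022e+6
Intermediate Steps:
K(W) = (57 + W)/(171 + W)
S = -2410819
n = 408578 (n = 3 - (-869243 + 460668) = 3 - 1*(-408575) = 3 + 408575 = 408578)
(K(Y(20, 40)) + n) + S = ((57 + 8)/(171 + 8) + 408578) - 2410819 = (65/179 + 408578) - 2410819 = 73135527/179 - 2410819 = -358401074/179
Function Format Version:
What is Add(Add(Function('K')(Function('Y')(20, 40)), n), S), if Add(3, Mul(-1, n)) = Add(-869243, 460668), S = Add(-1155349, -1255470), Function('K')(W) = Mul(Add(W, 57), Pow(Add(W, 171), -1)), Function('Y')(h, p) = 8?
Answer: Rational(-358401074, 179) ≈ -2.0022e+6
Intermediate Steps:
Function('K')(W) = Mul(Pow(Add(171, W), -1), Add(57, W)) (Function('K')(W) = Mul(Add(57, W), Pow(Add(171, W), -1)) = Mul(Pow(Add(171, W), -1), Add(57, W)))
S = -2410819
n = 408578 (n = Add(3, Mul(-1, Add(-869243, 460668))) = Add(3, Mul(-1, -408575)) = Add(3, 408575) = 408578)
Add(Add(Function('K')(Function('Y')(20, 40)), n), S) = Add(Add(Mul(Pow(Add(171, 8), -1), Add(57, 8)), 408578), -2410819) = Add(Add(Mul(Pow(179, -1), 65), 408578), -2410819) = Add(Add(Mul(Rational(1, 179), 65), 408578), -2410819) = Add(Add(Rational(65, 179), 408578), -2410819) = Add(Rational(73135527, 179), -2410819) = Rational(-358401074, 179)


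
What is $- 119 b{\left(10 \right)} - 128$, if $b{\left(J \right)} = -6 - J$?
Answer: $1776$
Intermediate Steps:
$- 119 b{\left(10 \right)} - 128 = - 119 \left(-6 - 10\right) - 128 = \left(-119\right) \left(-16\right) - 128 = 1904 - 128 = 1776$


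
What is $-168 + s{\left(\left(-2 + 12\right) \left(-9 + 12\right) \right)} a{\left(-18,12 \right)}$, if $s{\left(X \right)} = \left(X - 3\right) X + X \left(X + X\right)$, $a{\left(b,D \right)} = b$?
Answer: $-47148$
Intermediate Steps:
$s{\left(X \right)} = 2 X^{2} + X \left(-3 + X\right)$ ($s{\left(X \right)} = \left(-3 + X\right) X + X 2 X = X \left(-3 + X\right) + 2 X^{2} = 2 X^{2} + X \left(-3 + X\right)$)
$-168 + s{\left(\left(-2 + 12\right) \left(-9 + 12\right) \right)} a{\left(-18,12 \right)} = -168 + 3 \left(-2 + 12\right) \left(-9 + 12\right) \left(-1 + \left(-2 + 12\right) \left(-9 + 12\right)\right) \left(-18\right) = -168 + 3 \cdot 10 \cdot 3 \left(-1 + 10 \cdot 3\right) \left(-18\right) = -168 + 3 \cdot 30 \left(-1 + 30\right) \left(-18\right) = -168 + 3 \cdot 30 \cdot 29 \left(-18\right) = -168 + 2610 \left(-18\right) = -168 - 46980 = -47148$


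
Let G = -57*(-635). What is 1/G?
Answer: 1/36195 ≈ 2.7628e-5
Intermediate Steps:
G = 36195
1/G = 1/36195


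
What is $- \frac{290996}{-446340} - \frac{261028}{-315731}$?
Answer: $\frac{52095923899}{35230843635} \approx 1.4787$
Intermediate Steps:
$- \frac{290996}{-446340} - \frac{261028}{-315731} = \left(-290996\right) \left(- \frac{1}{446340}\right) - - \frac{261028}{315731} = \frac{72749}{111585} + \frac{261028}{315731} = \frac{52095923899}{35230843635}$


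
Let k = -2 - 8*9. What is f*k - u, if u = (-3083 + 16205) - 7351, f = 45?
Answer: -9101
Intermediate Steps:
u = 5771 (u = 13122 - 7351 = 5771)
k = -74 (k = -2 - 72 = -74)
f*k - u = 45*(-74) - 1*5771 = -3330 - 5771 = -9101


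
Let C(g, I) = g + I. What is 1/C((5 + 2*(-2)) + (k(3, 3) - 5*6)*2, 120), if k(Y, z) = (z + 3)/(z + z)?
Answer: 1/63 ≈ 0.015873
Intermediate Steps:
k(Y, z) = (3 + z)/(2*z) (k(Y, z) = (3 + z)/((2*z)) = (3 + z)*(1/(2*z)) = (3 + z)/(2*z))
C(g, I) = I + g
1/C((5 + 2*(-2)) + (k(3, 3) - 5*6)*2, 120) = 1/(120 + ((5 + 2*(-2)) + ((½)*(3 + 3)/3 - 5*6)*2)) = 1/(120 + ((5 - 4) + ((½)*(⅓)*6 - 30)*2)) = 1/(120 + (1 + (1 - 30)*2)) = 1/(120 + (1 - 29*2)) = 1/(120 + (1 - 58)) = 1/(120 - 57) = 1/63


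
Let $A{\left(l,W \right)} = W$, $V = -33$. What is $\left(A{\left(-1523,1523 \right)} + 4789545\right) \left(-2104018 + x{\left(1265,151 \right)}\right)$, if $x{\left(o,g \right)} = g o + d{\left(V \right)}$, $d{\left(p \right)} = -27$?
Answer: $-9165456816040$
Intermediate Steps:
$x{\left(o,g \right)} = -27 + g o$ ($x{\left(o,g \right)} = g o - 27 = -27 + g o$)
$\left(A{\left(-1523,1523 \right)} + 4789545\right) \left(-2104018 + x{\left(1265,151 \right)}\right) = \left(1523 + 4789545\right) \left(-2104018 + \left(-27 + 151 \cdot 1265\right)\right) = 4791068 \left(-2104018 + \left(-27 + 191015\right)\right) = 4791068 \left(-2104018 + 190988\right) = 4791068 \left(-1913030\right) = -9165456816040$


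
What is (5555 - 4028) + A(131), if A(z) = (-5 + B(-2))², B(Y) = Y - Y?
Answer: 1552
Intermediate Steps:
B(Y) = 0
A(z) = 25 (A(z) = (-5 + 0)² = (-5)² = 25)
(5555 - 4028) + A(131) = (5555 - 4028) + 25 = 1527 + 25 = 1552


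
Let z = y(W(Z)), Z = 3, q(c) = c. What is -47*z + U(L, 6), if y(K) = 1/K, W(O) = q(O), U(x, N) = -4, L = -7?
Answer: -59/3 ≈ -19.667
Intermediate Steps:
W(O) = O
z = 1/3 ≈ 0.33333
-47*z + U(L, 6) = -47*1/3 - 4 = -47/3 - 4 = -59/3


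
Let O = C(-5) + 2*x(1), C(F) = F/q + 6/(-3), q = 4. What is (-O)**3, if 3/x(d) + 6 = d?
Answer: 704969/8000 ≈ 88.121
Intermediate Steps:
x(d) = 3/(-6 + d)
C(F) = -2 + F/4 (C(F) = F/4 + 6/(-3) = F*(1/4) + 6*(-1/3) = F/4 - 2 = -2 + F/4)
O = -89/20 (O = (-2 + (1/4)*(-5)) + 2*(3/(-6 + 1)) = (-2 - 5/4) + 2*(3/(-5)) = -13/4 + 2*(3*(-1/5)) = -13/4 + 2*(-3/5) = -13/4 - 6/5 = -89/20 ≈ -4.4500)
(-O)**3 = (-1*(-89/20))**3 = (89/20)**3 = 704969/8000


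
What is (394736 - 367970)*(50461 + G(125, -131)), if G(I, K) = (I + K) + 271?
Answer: 1357732116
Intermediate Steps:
G(I, K) = 271 + I + K
(394736 - 367970)*(50461 + G(125, -131)) = (394736 - 367970)*(50461 + (271 + 125 - 131)) = 26766*(50461 + 265) = 26766*50726 = 1357732116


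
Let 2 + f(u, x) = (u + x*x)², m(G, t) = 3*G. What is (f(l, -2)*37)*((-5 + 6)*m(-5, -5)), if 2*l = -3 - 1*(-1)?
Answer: -3885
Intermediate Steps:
l = -1 (l = (-3 - 1*(-1))/2 = (-3 + 1)/2 = (½)*(-2) = -1)
f(u, x) = -2 + (u + x²)² (f(u, x) = -2 + (u + x*x)² = -2 + (u + x²)²)
(f(l, -2)*37)*((-5 + 6)*m(-5, -5)) = ((-2 + (-1 + (-2)²)²)*37)*((-5 + 6)*(3*(-5))) = ((-2 + (-1 + 4)²)*37)*(1*(-15)) = ((-2 + 3²)*37)*(-15) = ((-2 + 9)*37)*(-15) = (7*37)*(-15) = 259*(-15) = -3885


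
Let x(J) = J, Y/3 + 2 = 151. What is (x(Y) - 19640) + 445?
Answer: -18748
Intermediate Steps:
Y = 447 (Y = -6 + 3*151 = -6 + 453 = 447)
(x(Y) - 19640) + 445 = (447 - 19640) + 445 = -19193 + 445 = -18748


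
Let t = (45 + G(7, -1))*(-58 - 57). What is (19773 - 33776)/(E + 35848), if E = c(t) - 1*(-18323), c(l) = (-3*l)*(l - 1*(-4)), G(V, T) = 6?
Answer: 14003/103070124 ≈ 0.00013586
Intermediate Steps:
t = -5865 (t = (45 + 6)*(-58 - 57) = 51*(-115) = -5865)
c(l) = -3*l*(4 + l) (c(l) = (-3*l)*(l + 4) = (-3*l)*(4 + l) = -3*l*(4 + l))
E = -103105972 (E = -3*(-5865)*(4 - 5865) - 1*(-18323) = -3*(-5865)*(-5861) + 18323 = -103124295 + 18323 = -103105972)
(19773 - 33776)/(E + 35848) = (19773 - 33776)/(-103105972 + 35848) = -14003/(-103070124) = -14003*(-1/103070124) = 14003/103070124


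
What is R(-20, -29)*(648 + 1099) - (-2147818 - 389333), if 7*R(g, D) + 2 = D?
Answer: 17705900/7 ≈ 2.5294e+6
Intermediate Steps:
R(g, D) = -2/7 + D/7
R(-20, -29)*(648 + 1099) - (-2147818 - 389333) = (-2/7 + (1/7)*(-29))*(648 + 1099) - (-2147818 - 389333) = (-2/7 - 29/7)*1747 - 1*(-2537151) = -31/7*1747 + 2537151 = -54157/7 + 2537151 = 17705900/7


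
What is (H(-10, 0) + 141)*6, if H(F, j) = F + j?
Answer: 786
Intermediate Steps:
(H(-10, 0) + 141)*6 = ((-10 + 0) + 141)*6 = (-10 + 141)*6 = 131*6 = 786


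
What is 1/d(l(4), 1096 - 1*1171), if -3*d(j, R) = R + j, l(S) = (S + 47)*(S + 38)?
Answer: -1/689 ≈ -0.0014514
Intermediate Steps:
l(S) = (38 + S)*(47 + S) (l(S) = (47 + S)*(38 + S) = (38 + S)*(47 + S))
d(j, R) = -R/3 - j/3 (d(j, R) = -(R + j)/3 = -R/3 - j/3)
1/d(l(4), 1096 - 1*1171) = 1/(-(1096 - 1*1171)/3 - (1786 + 4² + 85*4)/3) = 1/(-(1096 - 1171)/3 - (1786 + 16 + 340)/3) = 1/(-⅓*(-75) - ⅓*2142) = 1/(25 - 714) = 1/(-689) = -1/689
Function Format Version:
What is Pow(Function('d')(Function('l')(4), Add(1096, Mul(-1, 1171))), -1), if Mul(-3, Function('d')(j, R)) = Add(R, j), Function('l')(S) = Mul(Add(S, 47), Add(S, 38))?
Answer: Rational(-1, 689) ≈ -0.0014514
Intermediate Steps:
Function('l')(S) = Mul(Add(38, S), Add(47, S)) (Function('l')(S) = Mul(Add(47, S), Add(38, S)) = Mul(Add(38, S), Add(47, S)))
Function('d')(j, R) = Add(Mul(Rational(-1, 3), R), Mul(Rational(-1, 3), j)) (Function('d')(j, R) = Mul(Rational(-1, 3), Add(R, j)) = Add(Mul(Rational(-1, 3), R), Mul(Rational(-1, 3), j)))
Pow(Function('d')(Function('l')(4), Add(1096, Mul(-1, 1171))), -1) = Pow(Add(Mul(Rational(-1, 3), Add(1096, Mul(-1, 1171))), Mul(Rational(-1, 3), Add(1786, Pow(4, 2), Mul(85, 4)))), -1) = Pow(Add(Mul(Rational(-1, 3), Add(1096, -1171)), Mul(Rational(-1, 3), Add(1786, 16, 340))), -1) = Pow(Add(Mul(Rational(-1, 3), -75), Mul(Rational(-1, 3), 2142)), -1) = Pow(Add(25, -714), -1) = Pow(-689, -1) = Rational(-1, 689)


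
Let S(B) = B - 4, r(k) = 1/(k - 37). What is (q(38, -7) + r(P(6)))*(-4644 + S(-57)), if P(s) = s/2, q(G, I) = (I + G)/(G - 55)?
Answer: 296415/34 ≈ 8718.1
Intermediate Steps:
q(G, I) = (G + I)/(-55 + G)
P(s) = s/2 (P(s) = s*(½) = s/2)
r(k) = 1/(-37 + k)
S(B) = -4 + B
(q(38, -7) + r(P(6)))*(-4644 + S(-57)) = ((38 - 7)/(-55 + 38) + 1/(-37 + (½)*6))*(-4644 + (-4 - 57)) = (31/(-17) + 1/(-37 + 3))*(-4644 - 61) = (-1/17*31 + 1/(-34))*(-4705) = (-31/17 - 1/34)*(-4705) = -63/34*(-4705) = 296415/34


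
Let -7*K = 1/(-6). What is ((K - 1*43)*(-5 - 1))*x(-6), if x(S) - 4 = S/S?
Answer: 9025/7 ≈ 1289.3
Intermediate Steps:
K = 1/42 (K = -⅐/(-6) = -⅐*(-⅙) = 1/42 ≈ 0.023810)
x(S) = 5 (x(S) = 4 + S/S = 4 + 1 = 5)
((K - 1*43)*(-5 - 1))*x(-6) = ((1/42 - 1*43)*(-5 - 1))*5 = ((1/42 - 43)*(-6))*5 = -1805/42*(-6)*5 = (1805/7)*5 = 9025/7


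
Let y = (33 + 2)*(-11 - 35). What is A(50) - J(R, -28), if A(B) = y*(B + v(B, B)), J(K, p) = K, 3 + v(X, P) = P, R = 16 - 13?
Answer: -156173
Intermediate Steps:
R = 3
v(X, P) = -3 + P
y = -1610 (y = 35*(-46) = -1610)
A(B) = 4830 - 3220*B (A(B) = -1610*(B + (-3 + B)) = -1610*(-3 + 2*B) = 4830 - 3220*B)
A(50) - J(R, -28) = (4830 - 3220*50) - 1*3 = (4830 - 161000) - 3 = -156170 - 3 = -156173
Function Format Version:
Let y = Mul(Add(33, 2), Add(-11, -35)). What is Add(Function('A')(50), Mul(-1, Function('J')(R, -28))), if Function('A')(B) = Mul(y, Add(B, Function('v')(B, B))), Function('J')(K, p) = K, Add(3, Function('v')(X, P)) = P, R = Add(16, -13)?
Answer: -156173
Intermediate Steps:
R = 3
Function('v')(X, P) = Add(-3, P)
y = -1610 (y = Mul(35, -46) = -1610)
Function('A')(B) = Add(4830, Mul(-3220, B)) (Function('A')(B) = Mul(-1610, Add(B, Add(-3, B))) = Mul(-1610, Add(-3, Mul(2, B))) = Add(4830, Mul(-3220, B)))
Add(Function('A')(50), Mul(-1, Function('J')(R, -28))) = Add(Add(4830, Mul(-3220, 50)), Mul(-1, 3)) = Add(Add(4830, -161000), -3) = Add(-156170, -3) = -156173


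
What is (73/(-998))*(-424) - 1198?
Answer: -582326/499 ≈ -1167.0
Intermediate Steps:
(73/(-998))*(-424) - 1198 = (73*(-1/998))*(-424) - 1198 = -73/998*(-424) - 1198 = 15476/499 - 1198 = -582326/499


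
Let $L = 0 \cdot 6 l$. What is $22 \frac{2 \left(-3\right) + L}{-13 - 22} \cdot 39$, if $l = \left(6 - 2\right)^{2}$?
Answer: $\frac{5148}{35} \approx 147.09$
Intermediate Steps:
$l = 16$ ($l = 4^{2} = 16$)
$L = 0$ ($L = 0 \cdot 6 \cdot 16 = 0 \cdot 16 = 0$)
$22 \frac{2 \left(-3\right) + L}{-13 - 22} \cdot 39 = 22 \frac{2 \left(-3\right) + 0}{-13 - 22} \cdot 39 = 22 \frac{-6 + 0}{-35} \cdot 39 = 22 \left(\left(-6\right) \left(- \frac{1}{35}\right)\right) 39 = 22 \cdot \frac{6}{35} \cdot 39 = \frac{132}{35} \cdot 39 = \frac{5148}{35}$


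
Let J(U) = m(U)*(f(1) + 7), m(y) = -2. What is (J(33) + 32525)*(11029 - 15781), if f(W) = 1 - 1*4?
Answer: -154520784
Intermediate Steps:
f(W) = -3 (f(W) = 1 - 4 = -3)
J(U) = -8 (J(U) = -2*(-3 + 7) = -2*4 = -8)
(J(33) + 32525)*(11029 - 15781) = (-8 + 32525)*(11029 - 15781) = 32517*(-4752) = -154520784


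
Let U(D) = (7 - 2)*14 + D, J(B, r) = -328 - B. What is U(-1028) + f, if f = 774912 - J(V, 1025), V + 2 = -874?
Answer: 773406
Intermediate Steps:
V = -876 (V = -2 - 874 = -876)
U(D) = 70 + D (U(D) = 5*14 + D = 70 + D)
f = 774364 (f = 774912 - (-328 - 1*(-876)) = 774912 - (-328 + 876) = 774912 - 1*548 = 774912 - 548 = 774364)
U(-1028) + f = (70 - 1028) + 774364 = -958 + 774364 = 773406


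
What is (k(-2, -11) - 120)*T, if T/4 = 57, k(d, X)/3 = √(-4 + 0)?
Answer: -27360 + 1368*I ≈ -27360.0 + 1368.0*I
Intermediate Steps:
k(d, X) = 6*I (k(d, X) = 3*√(-4 + 0) = 3*√(-4) = 3*(2*I) = 6*I)
T = 228 (T = 4*57 = 228)
(k(-2, -11) - 120)*T = (6*I - 120)*228 = (-120 + 6*I)*228 = -27360 + 1368*I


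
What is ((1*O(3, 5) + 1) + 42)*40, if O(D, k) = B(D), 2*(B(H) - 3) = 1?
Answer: 1860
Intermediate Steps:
B(H) = 7/2 (B(H) = 3 + (½)*1 = 3 + ½ = 7/2)
O(D, k) = 7/2
((1*O(3, 5) + 1) + 42)*40 = ((1*(7/2) + 1) + 42)*40 = ((7/2 + 1) + 42)*40 = (9/2 + 42)*40 = (93/2)*40 = 1860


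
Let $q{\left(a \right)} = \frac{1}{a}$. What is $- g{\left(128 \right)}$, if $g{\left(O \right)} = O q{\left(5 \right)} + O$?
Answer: $- \frac{768}{5} \approx -153.6$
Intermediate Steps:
$g{\left(O \right)} = \frac{6 O}{5}$ ($g{\left(O \right)} = \frac{O}{5} + O = \frac{6 O}{5}$)
$- g{\left(128 \right)} = - \frac{6 \cdot 128}{5} = \left(-1\right) \frac{768}{5} = - \frac{768}{5}$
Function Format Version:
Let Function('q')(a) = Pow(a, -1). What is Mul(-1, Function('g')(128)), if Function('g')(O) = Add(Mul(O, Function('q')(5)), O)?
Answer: Rational(-768, 5) ≈ -153.60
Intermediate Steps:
Function('g')(O) = Mul(Rational(6, 5), O) (Function('g')(O) = Add(Mul(O, Pow(5, -1)), O) = Add(Mul(O, Rational(1, 5)), O) = Add(Mul(Rational(1, 5), O), O) = Mul(Rational(6, 5), O))
Mul(-1, Function('g')(128)) = Mul(-1, Mul(Rational(6, 5), 128)) = Mul(-1, Rational(768, 5)) = Rational(-768, 5)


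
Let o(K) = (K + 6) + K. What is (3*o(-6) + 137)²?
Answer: 14161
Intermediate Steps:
o(K) = 6 + 2*K (o(K) = (6 + K) + K = 6 + 2*K)
(3*o(-6) + 137)² = (3*(6 + 2*(-6)) + 137)² = (3*(6 - 12) + 137)² = (3*(-6) + 137)² = (-18 + 137)² = 119² = 14161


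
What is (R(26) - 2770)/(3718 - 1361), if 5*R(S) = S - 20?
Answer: -13844/11785 ≈ -1.1747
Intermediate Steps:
R(S) = -4 + S/5 (R(S) = (S - 20)/5 = (-20 + S)/5 = -4 + S/5)
(R(26) - 2770)/(3718 - 1361) = ((-4 + (1/5)*26) - 2770)/(3718 - 1361) = ((-4 + 26/5) - 2770)/2357 = (6/5 - 2770)*(1/2357) = -13844/5*1/2357 = -13844/11785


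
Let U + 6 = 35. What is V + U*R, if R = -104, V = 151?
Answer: -2865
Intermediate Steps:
U = 29 (U = -6 + 35 = 29)
V + U*R = 151 + 29*(-104) = 151 - 3016 = -2865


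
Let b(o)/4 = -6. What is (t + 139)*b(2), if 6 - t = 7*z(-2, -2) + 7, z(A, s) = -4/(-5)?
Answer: -15888/5 ≈ -3177.6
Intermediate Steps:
b(o) = -24 (b(o) = 4*(-6) = -24)
z(A, s) = ⅘ (z(A, s) = -4*(-⅕) = ⅘)
t = -33/5 (t = 6 - (7*(⅘) + 7) = 6 - (28/5 + 7) = 6 - 1*63/5 = 6 - 63/5 = -33/5 ≈ -6.6000)
(t + 139)*b(2) = (-33/5 + 139)*(-24) = (662/5)*(-24) = -15888/5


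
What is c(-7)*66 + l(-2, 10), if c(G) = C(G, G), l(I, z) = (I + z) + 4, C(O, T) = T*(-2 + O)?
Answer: 4170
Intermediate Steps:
l(I, z) = 4 + I + z
c(G) = G*(-2 + G)
c(-7)*66 + l(-2, 10) = -7*(-2 - 7)*66 + (4 - 2 + 10) = -7*(-9)*66 + 12 = 63*66 + 12 = 4158 + 12 = 4170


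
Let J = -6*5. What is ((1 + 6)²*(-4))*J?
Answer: 5880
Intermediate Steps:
J = -30
((1 + 6)²*(-4))*J = ((1 + 6)²*(-4))*(-30) = (7²*(-4))*(-30) = (49*(-4))*(-30) = -196*(-30) = 5880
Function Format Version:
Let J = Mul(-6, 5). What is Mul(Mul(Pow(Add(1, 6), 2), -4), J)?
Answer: 5880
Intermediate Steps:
J = -30
Mul(Mul(Pow(Add(1, 6), 2), -4), J) = Mul(Mul(Pow(Add(1, 6), 2), -4), -30) = Mul(Mul(Pow(7, 2), -4), -30) = Mul(Mul(49, -4), -30) = Mul(-196, -30) = 5880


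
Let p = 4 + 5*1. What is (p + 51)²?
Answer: 3600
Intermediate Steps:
p = 9 (p = 4 + 5 = 9)
(p + 51)² = (9 + 51)² = 60² = 3600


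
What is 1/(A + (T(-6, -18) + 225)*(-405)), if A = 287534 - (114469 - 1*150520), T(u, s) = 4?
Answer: 1/230840 ≈ 4.3320e-6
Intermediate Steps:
A = 323585 (A = 287534 - (114469 - 150520) = 287534 - 1*(-36051) = 287534 + 36051 = 323585)
1/(A + (T(-6, -18) + 225)*(-405)) = 1/(323585 + (4 + 225)*(-405)) = 1/(323585 + 229*(-405)) = 1/(323585 - 92745) = 1/230840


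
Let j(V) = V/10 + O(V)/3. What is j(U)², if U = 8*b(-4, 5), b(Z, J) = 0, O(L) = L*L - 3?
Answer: 1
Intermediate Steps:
O(L) = -3 + L² (O(L) = L² - 3 = -3 + L²)
U = 0 (U = 8*0 = 0)
j(V) = -1 + V²/3 + V/10 (j(V) = V/10 + (-3 + V²)/3 = V*(⅒) + (-3 + V²)*(⅓) = V/10 + (-1 + V²/3) = -1 + V²/3 + V/10)
j(U)² = (-1 + (⅓)*0² + (⅒)*0)² = (-1 + (⅓)*0 + 0)² = (-1 + 0 + 0)² = (-1)² = 1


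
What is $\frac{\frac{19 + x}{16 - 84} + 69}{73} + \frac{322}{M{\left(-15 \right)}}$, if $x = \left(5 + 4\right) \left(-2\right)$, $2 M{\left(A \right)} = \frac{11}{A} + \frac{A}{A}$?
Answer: $\frac{11992751}{4964} \approx 2415.9$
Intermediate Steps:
$M{\left(A \right)} = \frac{1}{2} + \frac{11}{2 A}$ ($M{\left(A \right)} = \frac{\frac{11}{A} + \frac{A}{A}}{2} = \frac{\frac{11}{A} + 1}{2} = \frac{1 + \frac{11}{A}}{2} = \frac{1}{2} + \frac{11}{2 A}$)
$x = -18$ ($x = 9 \left(-2\right) = -18$)
$\frac{\frac{19 + x}{16 - 84} + 69}{73} + \frac{322}{M{\left(-15 \right)}} = \frac{\frac{19 - 18}{16 - 84} + 69}{73} + \frac{322}{\frac{1}{2} \frac{1}{-15} \left(11 - 15\right)} = \left(1 \frac{1}{-68} + 69\right) \frac{1}{73} + \frac{322}{\frac{1}{2} \left(- \frac{1}{15}\right) \left(-4\right)} = \left(1 \left(- \frac{1}{68}\right) + 69\right) \frac{1}{73} + \frac{322}{\frac{2}{15}} = \left(- \frac{1}{68} + 69\right) \frac{1}{73} + 322 \cdot \frac{15}{2} = \frac{4691}{68} \cdot \frac{1}{73} + 2415 = \frac{4691}{4964} + 2415 = \frac{11992751}{4964}$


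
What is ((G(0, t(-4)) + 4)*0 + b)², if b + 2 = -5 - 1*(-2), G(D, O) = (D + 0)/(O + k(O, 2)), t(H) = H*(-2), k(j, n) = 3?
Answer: 25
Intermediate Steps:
t(H) = -2*H
G(D, O) = D/(3 + O) (G(D, O) = (D + 0)/(O + 3) = D/(3 + O))
b = -5 (b = -2 + (-5 - 1*(-2)) = -2 + (-5 + 2) = -2 - 3 = -5)
((G(0, t(-4)) + 4)*0 + b)² = ((0/(3 - 2*(-4)) + 4)*0 - 5)² = ((0/(3 + 8) + 4)*0 - 5)² = ((0/11 + 4)*0 - 5)² = ((0*(1/11) + 4)*0 - 5)² = ((0 + 4)*0 - 5)² = (4*0 - 5)² = (0 - 5)² = (-5)² = 25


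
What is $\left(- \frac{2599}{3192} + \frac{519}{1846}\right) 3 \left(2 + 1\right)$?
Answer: $- \frac{4711659}{982072} \approx -4.7977$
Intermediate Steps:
$\left(- \frac{2599}{3192} + \frac{519}{1846}\right) 3 \left(2 + 1\right) = \left(\left(-2599\right) \frac{1}{3192} + 519 \cdot \frac{1}{1846}\right) 3 \cdot 3 = \left(- \frac{2599}{3192} + \frac{519}{1846}\right) 9 = \left(- \frac{1570553}{2946216}\right) 9 = - \frac{4711659}{982072}$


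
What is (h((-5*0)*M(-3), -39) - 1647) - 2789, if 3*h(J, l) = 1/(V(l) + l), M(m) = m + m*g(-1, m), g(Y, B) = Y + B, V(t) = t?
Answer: -1038025/234 ≈ -4436.0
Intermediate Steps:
g(Y, B) = B + Y
M(m) = m + m*(-1 + m) (M(m) = m + m*(m - 1) = m + m*(-1 + m))
h(J, l) = 1/(6*l) (h(J, l) = 1/(3*(l + l)) = 1/(3*((2*l))) = (1/(2*l))/3 = 1/(6*l))
(h((-5*0)*M(-3), -39) - 1647) - 2789 = ((⅙)/(-39) - 1647) - 2789 = ((⅙)*(-1/39) - 1647) - 2789 = (-1/234 - 1647) - 2789 = -385399/234 - 2789 = -1038025/234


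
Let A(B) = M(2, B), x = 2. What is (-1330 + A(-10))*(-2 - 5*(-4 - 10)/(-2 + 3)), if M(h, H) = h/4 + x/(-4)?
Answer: -90440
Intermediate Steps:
M(h, H) = -½ + h/4 (M(h, H) = h/4 + 2/(-4) = h*(¼) + 2*(-¼) = h/4 - ½ = -½ + h/4)
A(B) = 0 (A(B) = -½ + (¼)*2 = -½ + ½ = 0)
(-1330 + A(-10))*(-2 - 5*(-4 - 10)/(-2 + 3)) = (-1330 + 0)*(-2 - 5*(-4 - 10)/(-2 + 3)) = -1330*(-2 - (-70)/1) = -1330*(-2 - (-70)) = -1330*(-2 - 5*(-14)) = -1330*(-2 + 70) = -1330*68 = -90440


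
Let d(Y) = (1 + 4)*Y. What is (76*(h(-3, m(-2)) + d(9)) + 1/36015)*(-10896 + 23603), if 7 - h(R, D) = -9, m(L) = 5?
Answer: 2121631129487/36015 ≈ 5.8910e+7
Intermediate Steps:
d(Y) = 5*Y
h(R, D) = 16 (h(R, D) = 7 - 1*(-9) = 7 + 9 = 16)
(76*(h(-3, m(-2)) + d(9)) + 1/36015)*(-10896 + 23603) = (76*(16 + 5*9) + 1/36015)*(-10896 + 23603) = (76*(16 + 45) + 1/36015)*12707 = (76*61 + 1/36015)*12707 = (4636 + 1/36015)*12707 = (166965541/36015)*12707 = 2121631129487/36015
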